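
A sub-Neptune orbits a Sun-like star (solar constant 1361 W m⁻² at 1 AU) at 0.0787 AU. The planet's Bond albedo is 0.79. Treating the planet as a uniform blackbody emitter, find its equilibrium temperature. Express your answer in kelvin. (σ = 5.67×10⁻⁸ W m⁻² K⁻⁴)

T_eq ≈ 672 K

Flux at 0.0787 AU: S = 1361/0.0787² = 2.20×10⁵ W m⁻².
Energy balance: absorbed = emitted ⇒ πR²·S(1−A) = 4πR²·σT_eq⁴, so T_eq⁴ = S(1−A)/(4σ).
T_eq = [2.20×10⁵ × 0.21 / (4 × 5.67×10⁻⁸)]^(1/4) = (2.03×10¹¹)^(1/4) = 672 K.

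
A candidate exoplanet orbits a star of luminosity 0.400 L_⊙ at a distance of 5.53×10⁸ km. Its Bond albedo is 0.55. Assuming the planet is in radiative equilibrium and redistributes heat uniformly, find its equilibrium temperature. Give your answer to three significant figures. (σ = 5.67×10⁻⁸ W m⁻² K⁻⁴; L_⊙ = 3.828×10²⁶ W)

T_eq ≈ 94.3 K

d = 5.53×10⁸ km = 5.53×10¹¹ m.
L = 0.400 × 3.828×10²⁶ = 1.53×10²⁶ W.
Flux: S = L/(4πd²) = 1.53×10²⁶/(4π×(5.53×10¹¹)²) = 39.8 W m⁻².
Energy balance: absorbed = emitted ⇒ πR²·S(1−A) = 4πR²·σT_eq⁴, so T_eq⁴ = S(1−A)/(4σ).
T_eq = [39.8 × 0.45 / (4 × 5.67×10⁻⁸)]^(1/4) = (7.91×10⁷)^(1/4) = 94.3 K.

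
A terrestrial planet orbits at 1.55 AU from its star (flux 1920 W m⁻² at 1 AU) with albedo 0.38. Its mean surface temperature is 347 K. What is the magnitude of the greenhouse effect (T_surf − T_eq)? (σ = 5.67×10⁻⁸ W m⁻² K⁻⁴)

S = 1920/1.55² = 799.2 W m⁻².
T_eq = [S(1−A)/(4σ)]^(1/4) = [799.2×0.62/(4×5.67×10⁻⁸)]^(1/4) = 216.2 K.
ΔT = T_surf − T_eq = 347 − 216.2.

ΔT ≈ 130.8 K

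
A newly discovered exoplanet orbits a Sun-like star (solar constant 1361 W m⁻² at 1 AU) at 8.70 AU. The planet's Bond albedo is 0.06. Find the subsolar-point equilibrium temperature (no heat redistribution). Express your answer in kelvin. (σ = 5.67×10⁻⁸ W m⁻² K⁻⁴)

Flux at 8.70 AU: S = 1361/8.70² = 18.0 W m⁻².
At the subsolar point the surface absorbs S(1−A) and emits σT⁴ per unit area — no factor of 4, since only the local patch is in balance.
T = [18.0 × 0.94 / 5.67×10⁻⁸]^(1/4) = (2.98×10⁸)^(1/4) = 131 K.

T_ss ≈ 131 K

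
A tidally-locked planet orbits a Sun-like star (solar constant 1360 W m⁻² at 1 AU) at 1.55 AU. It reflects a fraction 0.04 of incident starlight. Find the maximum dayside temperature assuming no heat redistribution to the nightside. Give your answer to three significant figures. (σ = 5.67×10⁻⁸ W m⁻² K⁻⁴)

T_ss ≈ 313 K

Flux at 1.55 AU: S = 1360/1.55² = 566 W m⁻².
With no redistribution each surface element balances locally: S(1−A) = σT⁴.
T = [566 × 0.96 / 5.67×10⁻⁸]^(1/4) = (9.58×10⁹)^(1/4) = 313 K.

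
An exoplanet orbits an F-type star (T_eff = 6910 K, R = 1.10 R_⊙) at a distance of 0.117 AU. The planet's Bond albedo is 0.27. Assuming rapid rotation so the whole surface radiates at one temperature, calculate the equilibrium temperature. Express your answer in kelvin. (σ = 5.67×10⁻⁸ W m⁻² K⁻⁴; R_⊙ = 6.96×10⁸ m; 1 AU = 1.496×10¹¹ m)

R_⋆ = 1.10 × 6.96×10⁸ = 7.66×10⁸ m.
d = 0.117 AU = 1.75×10¹⁰ m.
L = 4πR_⋆²σT_⋆⁴ = 4π(7.66×10⁸)² × 5.67×10⁻⁸ × (6910)⁴ = 9.52×10²⁶ W.
S = L/(4πd²) = 2.47×10⁵ W m⁻².
Energy balance: absorbed = emitted ⇒ πR²·S(1−A) = 4πR²·σT_eq⁴, so T_eq⁴ = S(1−A)/(4σ).
T_eq = [2.47×10⁵ × 0.73 / (4 × 5.67×10⁻⁸)]^(1/4) = (7.96×10¹¹)^(1/4) = 945 K.

T_eq ≈ 945 K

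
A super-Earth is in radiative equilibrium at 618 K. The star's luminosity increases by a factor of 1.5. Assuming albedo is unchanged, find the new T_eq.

T_eq ≈ 684 K

T_eq ∝ L^(1/4) · d^(−1/2).
T′ = 618 × 1.5^(1/4) = 684 K.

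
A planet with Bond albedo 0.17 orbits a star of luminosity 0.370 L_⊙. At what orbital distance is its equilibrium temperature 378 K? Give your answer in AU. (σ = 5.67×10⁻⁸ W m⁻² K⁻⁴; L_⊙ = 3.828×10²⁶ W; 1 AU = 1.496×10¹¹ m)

d ≈ 0.300 AU

L = 0.370 × 3.828×10²⁶ = 1.42×10²⁶ W.
From T_eq⁴ = L(1−A)/(16πσd²): d = √[L(1−A)/(16πσT_eq⁴)].
d = √[1.42×10²⁶ × 0.83 / (16π × 5.67×10⁻⁸ × (378)⁴)] = 4.49×10¹⁰ m = 0.300 AU.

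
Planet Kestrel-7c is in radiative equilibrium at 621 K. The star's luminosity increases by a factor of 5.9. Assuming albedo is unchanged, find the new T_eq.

T_eq ∝ L^(1/4) · d^(−1/2).
T′ = 621 × 5.9^(1/4) = 968 K.

T_eq ≈ 968 K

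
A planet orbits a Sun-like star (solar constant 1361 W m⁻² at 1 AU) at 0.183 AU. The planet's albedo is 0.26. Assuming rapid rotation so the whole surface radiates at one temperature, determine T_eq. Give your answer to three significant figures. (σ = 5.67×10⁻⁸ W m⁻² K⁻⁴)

T_eq ≈ 603 K

Flux at 0.183 AU: S = 1361/0.183² = 4.06×10⁴ W m⁻².
Energy balance: absorbed = emitted ⇒ πR²·S(1−A) = 4πR²·σT_eq⁴, so T_eq⁴ = S(1−A)/(4σ).
T_eq = [4.06×10⁴ × 0.74 / (4 × 5.67×10⁻⁸)]^(1/4) = (1.33×10¹¹)^(1/4) = 603 K.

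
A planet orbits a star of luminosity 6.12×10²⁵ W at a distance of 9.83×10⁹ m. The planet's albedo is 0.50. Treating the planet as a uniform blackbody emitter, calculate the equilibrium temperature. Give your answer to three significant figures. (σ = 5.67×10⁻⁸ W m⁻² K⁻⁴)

T_eq ≈ 577 K

Flux: S = L/(4πd²) = 6.12×10²⁵/(4π×(9.83×10⁹)²) = 5.04×10⁴ W m⁻².
Energy balance: absorbed = emitted ⇒ πR²·S(1−A) = 4πR²·σT_eq⁴, so T_eq⁴ = S(1−A)/(4σ).
T_eq = [5.04×10⁴ × 0.50 / (4 × 5.67×10⁻⁸)]^(1/4) = (1.11×10¹¹)^(1/4) = 577 K.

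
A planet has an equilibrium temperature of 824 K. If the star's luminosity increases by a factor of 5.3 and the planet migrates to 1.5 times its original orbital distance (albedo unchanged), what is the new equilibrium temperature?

T_eq ≈ 1020 K

T_eq ∝ L^(1/4) · d^(−1/2).
T′ = 824 × 5.3^(1/4) / 1.5^(1/2) = 1020 K.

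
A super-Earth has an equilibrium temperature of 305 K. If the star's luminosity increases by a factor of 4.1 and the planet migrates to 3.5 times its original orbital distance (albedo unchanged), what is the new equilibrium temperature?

T_eq ∝ L^(1/4) · d^(−1/2).
T′ = 305 × 4.1^(1/4) / 3.5^(1/2) = 232 K.

T_eq ≈ 232 K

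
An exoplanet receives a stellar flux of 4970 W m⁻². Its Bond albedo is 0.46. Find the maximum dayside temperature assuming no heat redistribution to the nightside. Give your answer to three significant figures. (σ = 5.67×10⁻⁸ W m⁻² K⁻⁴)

T_ss ≈ 466 K

With no redistribution each surface element balances locally: S(1−A) = σT⁴.
T = [4970 × 0.54 / 5.67×10⁻⁸]^(1/4) = (4.73×10¹⁰)^(1/4) = 466 K.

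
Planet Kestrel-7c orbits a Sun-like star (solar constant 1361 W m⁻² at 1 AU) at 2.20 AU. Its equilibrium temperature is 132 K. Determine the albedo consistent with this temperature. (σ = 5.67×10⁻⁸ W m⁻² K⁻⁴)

A ≈ 0.76

Flux at 2.20 AU: S = 1361/2.20² = 281 W m⁻².
From T_eq⁴ = S(1−A)/(4σ): 1−A = 4σT_eq⁴/S.
1−A = 4 × 5.67×10⁻⁸ × (132)⁴ / 281 = 0.245.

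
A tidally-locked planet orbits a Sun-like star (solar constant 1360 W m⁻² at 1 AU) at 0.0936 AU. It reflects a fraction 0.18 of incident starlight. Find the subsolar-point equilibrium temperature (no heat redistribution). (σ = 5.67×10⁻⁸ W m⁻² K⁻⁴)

Flux at 0.0936 AU: S = 1360/0.0936² = 1.55×10⁵ W m⁻².
At the subsolar point the surface absorbs S(1−A) and emits σT⁴ per unit area — no factor of 4, since only the local patch is in balance.
T = [1.55×10⁵ × 0.82 / 5.67×10⁻⁸]^(1/4) = (2.25×10¹²)^(1/4) = 1220 K.

T_ss ≈ 1220 K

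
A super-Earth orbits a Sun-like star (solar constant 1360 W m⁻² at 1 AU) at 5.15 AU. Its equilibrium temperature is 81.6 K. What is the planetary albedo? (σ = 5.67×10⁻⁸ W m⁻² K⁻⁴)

Flux at 5.15 AU: S = 1360/5.15² = 51.3 W m⁻².
From T_eq⁴ = S(1−A)/(4σ): 1−A = 4σT_eq⁴/S.
1−A = 4 × 5.67×10⁻⁸ × (81.6)⁴ / 51.3 = 0.196.

A ≈ 0.80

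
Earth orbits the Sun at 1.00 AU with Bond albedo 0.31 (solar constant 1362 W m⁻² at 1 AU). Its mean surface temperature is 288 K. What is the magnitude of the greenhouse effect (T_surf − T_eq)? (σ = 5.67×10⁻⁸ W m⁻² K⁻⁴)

S = 1362/1.00² = 1362 W m⁻².
T_eq = [S(1−A)/(4σ)]^(1/4) = [1362×0.69/(4×5.67×10⁻⁸)]^(1/4) = 253.7 K.
ΔT = T_surf − T_eq = 288 − 253.7.

ΔT ≈ 34.3 K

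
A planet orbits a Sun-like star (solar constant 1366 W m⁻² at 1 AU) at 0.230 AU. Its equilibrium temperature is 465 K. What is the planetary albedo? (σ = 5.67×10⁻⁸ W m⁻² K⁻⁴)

A ≈ 0.59

Flux at 0.230 AU: S = 1366/0.230² = 2.58×10⁴ W m⁻².
From T_eq⁴ = S(1−A)/(4σ): 1−A = 4σT_eq⁴/S.
1−A = 4 × 5.67×10⁻⁸ × (465)⁴ / 2.58×10⁴ = 0.411.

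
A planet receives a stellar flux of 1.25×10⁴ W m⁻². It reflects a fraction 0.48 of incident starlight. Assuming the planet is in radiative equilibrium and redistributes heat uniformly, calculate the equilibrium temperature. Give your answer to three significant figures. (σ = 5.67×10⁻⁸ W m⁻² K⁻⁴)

Energy balance: absorbed = emitted ⇒ πR²·S(1−A) = 4πR²·σT_eq⁴, so T_eq⁴ = S(1−A)/(4σ).
T_eq = [1.25×10⁴ × 0.52 / (4 × 5.67×10⁻⁸)]^(1/4) = (2.87×10¹⁰)^(1/4) = 411 K.

T_eq ≈ 411 K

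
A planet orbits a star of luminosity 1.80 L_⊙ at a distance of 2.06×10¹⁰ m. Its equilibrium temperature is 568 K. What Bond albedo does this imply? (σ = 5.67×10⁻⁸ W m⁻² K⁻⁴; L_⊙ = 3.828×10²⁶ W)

A ≈ 0.82

L = 1.80 × 3.828×10²⁶ = 6.89×10²⁶ W.
Flux: S = L/(4πd²) = 6.89×10²⁶/(4π×(2.06×10¹⁰)²) = 1.29×10⁵ W m⁻².
From T_eq⁴ = S(1−A)/(4σ): 1−A = 4σT_eq⁴/S.
1−A = 4 × 5.67×10⁻⁸ × (568)⁴ / 1.29×10⁵ = 0.183.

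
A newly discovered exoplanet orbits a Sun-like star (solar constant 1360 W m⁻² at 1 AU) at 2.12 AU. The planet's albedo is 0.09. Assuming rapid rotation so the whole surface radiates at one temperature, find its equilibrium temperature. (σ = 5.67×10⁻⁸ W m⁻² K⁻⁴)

Flux at 2.12 AU: S = 1360/2.12² = 303 W m⁻².
Energy balance: absorbed = emitted ⇒ πR²·S(1−A) = 4πR²·σT_eq⁴, so T_eq⁴ = S(1−A)/(4σ).
T_eq = [303 × 0.91 / (4 × 5.67×10⁻⁸)]^(1/4) = (1.21×10⁹)^(1/4) = 187 K.

T_eq ≈ 187 K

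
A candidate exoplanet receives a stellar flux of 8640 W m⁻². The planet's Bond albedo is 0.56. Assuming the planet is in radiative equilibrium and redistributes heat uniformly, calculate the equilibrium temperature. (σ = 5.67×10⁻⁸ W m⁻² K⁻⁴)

T_eq ≈ 360 K

Energy balance: absorbed = emitted ⇒ πR²·S(1−A) = 4πR²·σT_eq⁴, so T_eq⁴ = S(1−A)/(4σ).
T_eq = [8640 × 0.44 / (4 × 5.67×10⁻⁸)]^(1/4) = (1.68×10¹⁰)^(1/4) = 360 K.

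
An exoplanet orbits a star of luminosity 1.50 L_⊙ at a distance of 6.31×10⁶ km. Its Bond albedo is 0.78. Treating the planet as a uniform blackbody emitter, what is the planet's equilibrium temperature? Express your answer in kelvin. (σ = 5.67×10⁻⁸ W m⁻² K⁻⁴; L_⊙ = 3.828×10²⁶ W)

d = 6.31×10⁶ km = 6.31×10⁹ m.
L = 1.50 × 3.828×10²⁶ = 5.74×10²⁶ W.
Flux: S = L/(4πd²) = 5.74×10²⁶/(4π×(6.31×10⁹)²) = 1.15×10⁶ W m⁻².
Energy balance: absorbed = emitted ⇒ πR²·S(1−A) = 4πR²·σT_eq⁴, so T_eq⁴ = S(1−A)/(4σ).
T_eq = [1.15×10⁶ × 0.22 / (4 × 5.67×10⁻⁸)]^(1/4) = (1.11×10¹²)^(1/4) = 1030 K.

T_eq ≈ 1030 K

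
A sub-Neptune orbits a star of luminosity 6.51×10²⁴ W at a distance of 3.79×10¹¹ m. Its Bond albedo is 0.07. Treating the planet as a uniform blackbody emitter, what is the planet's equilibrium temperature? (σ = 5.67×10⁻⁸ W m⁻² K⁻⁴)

Flux: S = L/(4πd²) = 6.51×10²⁴/(4π×(3.79×10¹¹)²) = 3.61 W m⁻².
Energy balance: absorbed = emitted ⇒ πR²·S(1−A) = 4πR²·σT_eq⁴, so T_eq⁴ = S(1−A)/(4σ).
T_eq = [3.61 × 0.93 / (4 × 5.67×10⁻⁸)]^(1/4) = (1.48×10⁷)^(1/4) = 62.0 K.

T_eq ≈ 62.0 K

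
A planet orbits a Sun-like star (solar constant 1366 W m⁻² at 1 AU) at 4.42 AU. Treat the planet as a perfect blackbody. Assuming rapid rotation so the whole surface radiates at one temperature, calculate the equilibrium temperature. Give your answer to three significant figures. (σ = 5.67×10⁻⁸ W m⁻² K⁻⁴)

Flux at 4.42 AU: S = 1366/4.42² = 69.9 W m⁻².
Energy balance: absorbed = emitted ⇒ πR²·S(1−A) = 4πR²·σT_eq⁴, so T_eq⁴ = S(1−A)/(4σ).
T_eq = [69.9 × 1.00 / (4 × 5.67×10⁻⁸)]^(1/4) = (3.08×10⁸)^(1/4) = 133 K.

T_eq ≈ 133 K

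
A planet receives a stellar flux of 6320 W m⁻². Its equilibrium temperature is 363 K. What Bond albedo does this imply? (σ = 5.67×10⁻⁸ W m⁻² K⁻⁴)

A ≈ 0.38

From T_eq⁴ = S(1−A)/(4σ): 1−A = 4σT_eq⁴/S.
1−A = 4 × 5.67×10⁻⁸ × (363)⁴ / 6320 = 0.623.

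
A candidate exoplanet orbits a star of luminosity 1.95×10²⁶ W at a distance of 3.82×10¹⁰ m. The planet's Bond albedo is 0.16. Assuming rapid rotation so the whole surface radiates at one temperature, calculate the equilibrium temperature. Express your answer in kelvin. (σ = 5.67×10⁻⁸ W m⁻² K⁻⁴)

Flux: S = L/(4πd²) = 1.95×10²⁶/(4π×(3.82×10¹⁰)²) = 1.06×10⁴ W m⁻².
Energy balance: absorbed = emitted ⇒ πR²·S(1−A) = 4πR²·σT_eq⁴, so T_eq⁴ = S(1−A)/(4σ).
T_eq = [1.06×10⁴ × 0.84 / (4 × 5.67×10⁻⁸)]^(1/4) = (3.94×10¹⁰)^(1/4) = 445 K.

T_eq ≈ 445 K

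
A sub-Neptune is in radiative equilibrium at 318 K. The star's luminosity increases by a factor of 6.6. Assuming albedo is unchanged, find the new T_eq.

T_eq ∝ L^(1/4) · d^(−1/2).
T′ = 318 × 6.6^(1/4) = 510 K.

T_eq ≈ 510 K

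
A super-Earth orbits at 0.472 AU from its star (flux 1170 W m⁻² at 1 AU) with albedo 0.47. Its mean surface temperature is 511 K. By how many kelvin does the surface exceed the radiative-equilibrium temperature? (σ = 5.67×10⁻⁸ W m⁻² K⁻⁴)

S = 1170/0.472² = 5252 W m⁻².
T_eq = [S(1−A)/(4σ)]^(1/4) = [5252×0.53/(4×5.67×10⁻⁸)]^(1/4) = 332.8 K.
ΔT = T_surf − T_eq = 511 − 332.8.

ΔT ≈ 178.2 K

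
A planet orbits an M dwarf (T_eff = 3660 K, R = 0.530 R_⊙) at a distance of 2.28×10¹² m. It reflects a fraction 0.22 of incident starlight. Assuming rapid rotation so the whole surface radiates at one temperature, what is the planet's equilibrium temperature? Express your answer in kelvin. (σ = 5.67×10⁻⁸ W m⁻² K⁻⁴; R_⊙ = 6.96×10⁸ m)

T_eq ≈ 30.9 K

R_⋆ = 0.530 × 6.96×10⁸ = 3.69×10⁸ m.
L = 4πR_⋆²σT_⋆⁴ = 4π(3.69×10⁸)² × 5.67×10⁻⁸ × (3660)⁴ = 1.74×10²⁵ W.
S = L/(4πd²) = 0.266 W m⁻².
Energy balance: absorbed = emitted ⇒ πR²·S(1−A) = 4πR²·σT_eq⁴, so T_eq⁴ = S(1−A)/(4σ).
T_eq = [0.266 × 0.78 / (4 × 5.67×10⁻⁸)]^(1/4) = (9.16×10⁵)^(1/4) = 30.9 K.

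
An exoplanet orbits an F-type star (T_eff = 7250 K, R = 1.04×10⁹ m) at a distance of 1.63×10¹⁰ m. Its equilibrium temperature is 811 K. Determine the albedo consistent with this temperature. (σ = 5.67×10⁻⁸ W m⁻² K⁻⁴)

A ≈ 0.85

L = 4πR_⋆²σT_⋆⁴ = 4π(1.04×10⁹)² × 5.67×10⁻⁸ × (7250)⁴ = 2.13×10²⁷ W.
S = L/(4πd²) = 6.38×10⁵ W m⁻².
From T_eq⁴ = S(1−A)/(4σ): 1−A = 4σT_eq⁴/S.
1−A = 4 × 5.67×10⁻⁸ × (811)⁴ / 6.38×10⁵ = 0.154.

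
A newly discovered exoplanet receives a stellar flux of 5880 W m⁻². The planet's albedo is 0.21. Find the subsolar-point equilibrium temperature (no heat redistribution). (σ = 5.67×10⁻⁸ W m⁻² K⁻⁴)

At the subsolar point the surface absorbs S(1−A) and emits σT⁴ per unit area — no factor of 4, since only the local patch is in balance.
T = [5880 × 0.79 / 5.67×10⁻⁸]^(1/4) = (8.19×10¹⁰)^(1/4) = 535 K.

T_ss ≈ 535 K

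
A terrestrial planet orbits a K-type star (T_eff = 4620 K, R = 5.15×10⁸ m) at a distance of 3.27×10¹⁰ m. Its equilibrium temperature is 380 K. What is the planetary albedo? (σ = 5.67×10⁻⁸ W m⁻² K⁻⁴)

A ≈ 0.26

L = 4πR_⋆²σT_⋆⁴ = 4π(5.15×10⁸)² × 5.67×10⁻⁸ × (4620)⁴ = 8.61×10²⁵ W.
S = L/(4πd²) = 6410 W m⁻².
From T_eq⁴ = S(1−A)/(4σ): 1−A = 4σT_eq⁴/S.
1−A = 4 × 5.67×10⁻⁸ × (380)⁴ / 6410 = 0.738.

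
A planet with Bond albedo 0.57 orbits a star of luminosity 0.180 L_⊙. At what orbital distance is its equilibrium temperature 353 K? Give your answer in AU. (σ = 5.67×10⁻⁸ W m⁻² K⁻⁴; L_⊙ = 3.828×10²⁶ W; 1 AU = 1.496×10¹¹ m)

d ≈ 0.173 AU

L = 0.180 × 3.828×10²⁶ = 6.89×10²⁵ W.
From T_eq⁴ = L(1−A)/(16πσd²): d = √[L(1−A)/(16πσT_eq⁴)].
d = √[6.89×10²⁵ × 0.43 / (16π × 5.67×10⁻⁸ × (353)⁴)] = 2.59×10¹⁰ m = 0.173 AU.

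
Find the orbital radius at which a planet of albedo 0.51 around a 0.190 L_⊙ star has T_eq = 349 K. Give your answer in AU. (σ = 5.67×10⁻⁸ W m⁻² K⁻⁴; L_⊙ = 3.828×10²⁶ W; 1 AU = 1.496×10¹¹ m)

L = 0.190 × 3.828×10²⁶ = 7.27×10²⁵ W.
From T_eq⁴ = L(1−A)/(16πσd²): d = √[L(1−A)/(16πσT_eq⁴)].
d = √[7.27×10²⁵ × 0.49 / (16π × 5.67×10⁻⁸ × (349)⁴)] = 2.90×10¹⁰ m = 0.194 AU.

d ≈ 0.194 AU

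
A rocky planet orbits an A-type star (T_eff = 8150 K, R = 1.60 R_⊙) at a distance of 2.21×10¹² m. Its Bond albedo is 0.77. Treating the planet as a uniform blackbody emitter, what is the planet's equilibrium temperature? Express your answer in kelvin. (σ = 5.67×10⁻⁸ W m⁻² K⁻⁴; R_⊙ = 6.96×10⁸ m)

R_⋆ = 1.60 × 6.96×10⁸ = 1.11×10⁹ m.
L = 4πR_⋆²σT_⋆⁴ = 4π(1.11×10⁹)² × 5.67×10⁻⁸ × (8150)⁴ = 3.90×10²⁷ W.
S = L/(4πd²) = 63.5 W m⁻².
Energy balance: absorbed = emitted ⇒ πR²·S(1−A) = 4πR²·σT_eq⁴, so T_eq⁴ = S(1−A)/(4σ).
T_eq = [63.5 × 0.23 / (4 × 5.67×10⁻⁸)]^(1/4) = (6.44×10⁷)^(1/4) = 89.6 K.

T_eq ≈ 89.6 K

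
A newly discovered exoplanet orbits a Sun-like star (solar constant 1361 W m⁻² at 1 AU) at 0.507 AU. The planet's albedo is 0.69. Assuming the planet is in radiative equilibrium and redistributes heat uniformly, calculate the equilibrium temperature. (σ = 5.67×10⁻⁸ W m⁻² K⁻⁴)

T_eq ≈ 292 K

Flux at 0.507 AU: S = 1361/0.507² = 5290 W m⁻².
Energy balance: absorbed = emitted ⇒ πR²·S(1−A) = 4πR²·σT_eq⁴, so T_eq⁴ = S(1−A)/(4σ).
T_eq = [5290 × 0.31 / (4 × 5.67×10⁻⁸)]^(1/4) = (7.24×10⁹)^(1/4) = 292 K.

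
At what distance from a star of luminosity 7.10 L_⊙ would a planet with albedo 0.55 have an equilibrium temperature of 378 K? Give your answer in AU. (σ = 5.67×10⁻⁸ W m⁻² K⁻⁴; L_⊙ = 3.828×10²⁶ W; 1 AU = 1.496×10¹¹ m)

d ≈ 0.969 AU

L = 7.10 × 3.828×10²⁶ = 2.72×10²⁷ W.
From T_eq⁴ = L(1−A)/(16πσd²): d = √[L(1−A)/(16πσT_eq⁴)].
d = √[2.72×10²⁷ × 0.45 / (16π × 5.67×10⁻⁸ × (378)⁴)] = 1.45×10¹¹ m = 0.969 AU.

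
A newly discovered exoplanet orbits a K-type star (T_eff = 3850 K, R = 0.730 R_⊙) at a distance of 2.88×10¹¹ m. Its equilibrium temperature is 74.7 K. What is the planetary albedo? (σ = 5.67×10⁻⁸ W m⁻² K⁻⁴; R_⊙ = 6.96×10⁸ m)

R_⋆ = 0.730 × 6.96×10⁸ = 5.08×10⁸ m.
L = 4πR_⋆²σT_⋆⁴ = 4π(5.08×10⁸)² × 5.67×10⁻⁸ × (3850)⁴ = 4.04×10²⁵ W.
S = L/(4πd²) = 38.8 W m⁻².
From T_eq⁴ = S(1−A)/(4σ): 1−A = 4σT_eq⁴/S.
1−A = 4 × 5.67×10⁻⁸ × (74.7)⁴ / 38.8 = 0.182.

A ≈ 0.82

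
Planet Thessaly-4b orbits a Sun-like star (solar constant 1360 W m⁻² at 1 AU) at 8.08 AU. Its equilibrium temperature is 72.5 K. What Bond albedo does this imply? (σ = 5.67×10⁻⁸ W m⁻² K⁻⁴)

Flux at 8.08 AU: S = 1360/8.08² = 20.8 W m⁻².
From T_eq⁴ = S(1−A)/(4σ): 1−A = 4σT_eq⁴/S.
1−A = 4 × 5.67×10⁻⁸ × (72.5)⁴ / 20.8 = 0.301.

A ≈ 0.70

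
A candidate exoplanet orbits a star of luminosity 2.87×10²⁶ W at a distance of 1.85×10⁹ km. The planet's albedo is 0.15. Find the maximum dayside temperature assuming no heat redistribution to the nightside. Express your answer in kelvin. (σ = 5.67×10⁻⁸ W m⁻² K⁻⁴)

T_ss ≈ 100 K

d = 1.85×10⁹ km = 1.85×10¹² m.
Flux: S = L/(4πd²) = 2.87×10²⁶/(4π×(1.85×10¹²)²) = 6.67 W m⁻².
With no redistribution each surface element balances locally: S(1−A) = σT⁴.
T = [6.67 × 0.85 / 5.67×10⁻⁸]^(1/4) = (1.00×10⁸)^(1/4) = 100 K.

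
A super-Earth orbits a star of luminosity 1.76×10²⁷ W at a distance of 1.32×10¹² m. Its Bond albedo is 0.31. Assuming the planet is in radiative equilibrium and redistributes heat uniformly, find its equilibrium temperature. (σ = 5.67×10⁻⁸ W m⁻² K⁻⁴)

Flux: S = L/(4πd²) = 1.76×10²⁷/(4π×(1.32×10¹²)²) = 80.4 W m⁻².
Energy balance: absorbed = emitted ⇒ πR²·S(1−A) = 4πR²·σT_eq⁴, so T_eq⁴ = S(1−A)/(4σ).
T_eq = [80.4 × 0.69 / (4 × 5.67×10⁻⁸)]^(1/4) = (2.45×10⁸)^(1/4) = 125 K.

T_eq ≈ 125 K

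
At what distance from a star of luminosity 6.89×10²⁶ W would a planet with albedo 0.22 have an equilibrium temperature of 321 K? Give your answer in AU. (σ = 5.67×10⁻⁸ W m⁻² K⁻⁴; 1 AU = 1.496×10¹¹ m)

d ≈ 0.891 AU

From T_eq⁴ = L(1−A)/(16πσd²): d = √[L(1−A)/(16πσT_eq⁴)].
d = √[6.89×10²⁶ × 0.78 / (16π × 5.67×10⁻⁸ × (321)⁴)] = 1.33×10¹¹ m = 0.891 AU.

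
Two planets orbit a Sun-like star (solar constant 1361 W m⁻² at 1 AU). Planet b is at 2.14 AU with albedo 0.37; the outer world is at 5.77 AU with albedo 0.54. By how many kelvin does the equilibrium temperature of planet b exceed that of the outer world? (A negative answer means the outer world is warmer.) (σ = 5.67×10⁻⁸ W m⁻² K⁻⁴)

ΔT ≈ 74.1 K

T_eq = [S₀(1−A)/(4σd²)]^(1/4), so T ∝ (1−A)^(1/4) / √d.
T₁ = [1361×0.63/(4×5.67×10⁻⁸×2.14²)]^(1/4) = 169.50 K.
T₂ = [1361×0.46/(4×5.67×10⁻⁸×5.77²)]^(1/4) = 95.42 K.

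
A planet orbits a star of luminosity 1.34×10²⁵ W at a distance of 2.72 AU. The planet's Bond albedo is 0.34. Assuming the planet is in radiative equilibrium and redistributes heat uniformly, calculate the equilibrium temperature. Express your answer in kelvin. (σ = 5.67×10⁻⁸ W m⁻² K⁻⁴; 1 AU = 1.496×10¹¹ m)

d = 2.72 AU = 4.07×10¹¹ m.
Flux: S = L/(4πd²) = 1.34×10²⁵/(4π×(4.07×10¹¹)²) = 6.44 W m⁻².
Energy balance: absorbed = emitted ⇒ πR²·S(1−A) = 4πR²·σT_eq⁴, so T_eq⁴ = S(1−A)/(4σ).
T_eq = [6.44 × 0.66 / (4 × 5.67×10⁻⁸)]^(1/4) = (1.87×10⁷)^(1/4) = 65.8 K.

T_eq ≈ 65.8 K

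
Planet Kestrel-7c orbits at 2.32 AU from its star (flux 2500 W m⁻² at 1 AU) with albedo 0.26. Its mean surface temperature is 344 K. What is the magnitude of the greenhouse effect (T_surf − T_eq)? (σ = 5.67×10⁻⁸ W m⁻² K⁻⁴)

S = 2500/2.32² = 464.5 W m⁻².
T_eq = [S(1−A)/(4σ)]^(1/4) = [464.5×0.74/(4×5.67×10⁻⁸)]^(1/4) = 197.3 K.
ΔT = T_surf − T_eq = 344 − 197.3.

ΔT ≈ 146.7 K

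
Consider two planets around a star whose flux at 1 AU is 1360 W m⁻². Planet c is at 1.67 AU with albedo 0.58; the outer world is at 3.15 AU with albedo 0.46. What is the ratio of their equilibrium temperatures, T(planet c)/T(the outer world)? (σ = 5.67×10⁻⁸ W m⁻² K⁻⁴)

T₁/T₂ ≈ 1.290

T_eq = [S₀(1−A)/(4σd²)]^(1/4), so T ∝ (1−A)^(1/4) / √d.
T₁ = [1360×0.42/(4×5.67×10⁻⁸×1.67²)]^(1/4) = 173.35 K.
T₂ = [1360×0.54/(4×5.67×10⁻⁸×3.15²)]^(1/4) = 134.41 K.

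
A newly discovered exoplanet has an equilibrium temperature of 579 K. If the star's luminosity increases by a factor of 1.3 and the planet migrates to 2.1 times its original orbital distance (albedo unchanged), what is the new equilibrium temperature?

T_eq ≈ 427 K

T_eq ∝ L^(1/4) · d^(−1/2).
T′ = 579 × 1.3^(1/4) / 2.1^(1/2) = 427 K.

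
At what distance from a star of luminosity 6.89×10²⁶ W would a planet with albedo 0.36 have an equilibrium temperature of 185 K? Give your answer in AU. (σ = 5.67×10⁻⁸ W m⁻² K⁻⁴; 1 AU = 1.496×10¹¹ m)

From T_eq⁴ = L(1−A)/(16πσd²): d = √[L(1−A)/(16πσT_eq⁴)].
d = √[6.89×10²⁶ × 0.64 / (16π × 5.67×10⁻⁸ × (185)⁴)] = 3.63×10¹¹ m = 2.43 AU.

d ≈ 2.43 AU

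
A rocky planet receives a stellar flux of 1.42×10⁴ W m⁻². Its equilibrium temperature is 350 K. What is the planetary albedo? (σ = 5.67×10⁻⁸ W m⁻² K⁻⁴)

From T_eq⁴ = S(1−A)/(4σ): 1−A = 4σT_eq⁴/S.
1−A = 4 × 5.67×10⁻⁸ × (350)⁴ / 1.42×10⁴ = 0.240.

A ≈ 0.76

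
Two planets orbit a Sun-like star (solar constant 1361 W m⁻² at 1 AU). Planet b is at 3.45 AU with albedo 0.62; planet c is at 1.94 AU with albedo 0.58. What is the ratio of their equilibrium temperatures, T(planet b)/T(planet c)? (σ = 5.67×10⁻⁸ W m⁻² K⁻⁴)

T_eq = [S₀(1−A)/(4σd²)]^(1/4), so T ∝ (1−A)^(1/4) / √d.
T₁ = [1361×0.38/(4×5.67×10⁻⁸×3.45²)]^(1/4) = 117.65 K.
T₂ = [1361×0.42/(4×5.67×10⁻⁸×1.94²)]^(1/4) = 160.87 K.

T₁/T₂ ≈ 0.731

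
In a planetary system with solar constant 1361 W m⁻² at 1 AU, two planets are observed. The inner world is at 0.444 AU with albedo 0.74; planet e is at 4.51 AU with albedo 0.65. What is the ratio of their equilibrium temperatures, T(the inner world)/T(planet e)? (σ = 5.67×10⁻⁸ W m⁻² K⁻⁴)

T_eq = [S₀(1−A)/(4σd²)]^(1/4), so T ∝ (1−A)^(1/4) / √d.
T₁ = [1361×0.26/(4×5.67×10⁻⁸×0.444²)]^(1/4) = 298.27 K.
T₂ = [1361×0.35/(4×5.67×10⁻⁸×4.51²)]^(1/4) = 100.81 K.

T₁/T₂ ≈ 2.959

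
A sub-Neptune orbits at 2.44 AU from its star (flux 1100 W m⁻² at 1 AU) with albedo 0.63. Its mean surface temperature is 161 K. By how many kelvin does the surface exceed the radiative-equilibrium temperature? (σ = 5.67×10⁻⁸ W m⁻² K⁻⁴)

S = 1100/2.44² = 184.8 W m⁻².
T_eq = [S(1−A)/(4σ)]^(1/4) = [184.8×0.37/(4×5.67×10⁻⁸)]^(1/4) = 131.8 K.
ΔT = T_surf − T_eq = 161 − 131.8.

ΔT ≈ 29.2 K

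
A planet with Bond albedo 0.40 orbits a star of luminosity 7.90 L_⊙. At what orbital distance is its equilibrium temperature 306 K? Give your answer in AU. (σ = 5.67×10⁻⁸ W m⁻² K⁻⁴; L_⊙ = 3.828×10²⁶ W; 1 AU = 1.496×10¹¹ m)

d ≈ 1.80 AU

L = 7.90 × 3.828×10²⁶ = 3.02×10²⁷ W.
From T_eq⁴ = L(1−A)/(16πσd²): d = √[L(1−A)/(16πσT_eq⁴)].
d = √[3.02×10²⁷ × 0.60 / (16π × 5.67×10⁻⁸ × (306)⁴)] = 2.69×10¹¹ m = 1.80 AU.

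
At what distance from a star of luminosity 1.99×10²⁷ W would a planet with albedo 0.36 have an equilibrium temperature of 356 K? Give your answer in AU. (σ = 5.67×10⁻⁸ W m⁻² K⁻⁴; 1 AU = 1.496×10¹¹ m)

From T_eq⁴ = L(1−A)/(16πσd²): d = √[L(1−A)/(16πσT_eq⁴)].
d = √[1.99×10²⁷ × 0.64 / (16π × 5.67×10⁻⁸ × (356)⁴)] = 1.67×10¹¹ m = 1.11 AU.

d ≈ 1.11 AU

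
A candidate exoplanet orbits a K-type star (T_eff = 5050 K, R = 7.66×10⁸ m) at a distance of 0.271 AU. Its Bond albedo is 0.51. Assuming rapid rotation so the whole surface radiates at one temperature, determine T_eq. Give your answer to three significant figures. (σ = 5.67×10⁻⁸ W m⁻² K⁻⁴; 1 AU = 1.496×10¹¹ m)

d = 0.271 AU = 4.05×10¹⁰ m.
L = 4πR_⋆²σT_⋆⁴ = 4π(7.66×10⁸)² × 5.67×10⁻⁸ × (5050)⁴ = 2.72×10²⁶ W.
S = L/(4πd²) = 1.32×10⁴ W m⁻².
Energy balance: absorbed = emitted ⇒ πR²·S(1−A) = 4πR²·σT_eq⁴, so T_eq⁴ = S(1−A)/(4σ).
T_eq = [1.32×10⁴ × 0.49 / (4 × 5.67×10⁻⁸)]^(1/4) = (2.84×10¹⁰)^(1/4) = 411 K.

T_eq ≈ 411 K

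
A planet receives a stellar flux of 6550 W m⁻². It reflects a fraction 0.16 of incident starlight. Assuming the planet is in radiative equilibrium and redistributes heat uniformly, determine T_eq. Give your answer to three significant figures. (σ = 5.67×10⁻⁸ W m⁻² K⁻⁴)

Energy balance: absorbed = emitted ⇒ πR²·S(1−A) = 4πR²·σT_eq⁴, so T_eq⁴ = S(1−A)/(4σ).
T_eq = [6550 × 0.84 / (4 × 5.67×10⁻⁸)]^(1/4) = (2.43×10¹⁰)^(1/4) = 395 K.

T_eq ≈ 395 K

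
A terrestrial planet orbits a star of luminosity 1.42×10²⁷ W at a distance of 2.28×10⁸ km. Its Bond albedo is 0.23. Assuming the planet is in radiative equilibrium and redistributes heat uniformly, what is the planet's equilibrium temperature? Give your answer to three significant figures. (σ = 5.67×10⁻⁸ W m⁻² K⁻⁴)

d = 2.28×10⁸ km = 2.28×10¹¹ m.
Flux: S = L/(4πd²) = 1.42×10²⁷/(4π×(2.28×10¹¹)²) = 2170 W m⁻².
Energy balance: absorbed = emitted ⇒ πR²·S(1−A) = 4πR²·σT_eq⁴, so T_eq⁴ = S(1−A)/(4σ).
T_eq = [2170 × 0.77 / (4 × 5.67×10⁻⁸)]^(1/4) = (7.38×10⁹)^(1/4) = 293 K.

T_eq ≈ 293 K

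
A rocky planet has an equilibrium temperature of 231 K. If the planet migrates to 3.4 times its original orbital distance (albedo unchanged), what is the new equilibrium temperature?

T_eq ∝ L^(1/4) · d^(−1/2).
T′ = 231 / 3.4^(1/2) = 125 K.

T_eq ≈ 125 K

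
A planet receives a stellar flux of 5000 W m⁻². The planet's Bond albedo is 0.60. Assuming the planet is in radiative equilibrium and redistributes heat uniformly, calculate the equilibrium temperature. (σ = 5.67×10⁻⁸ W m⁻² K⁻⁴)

Energy balance: absorbed = emitted ⇒ πR²·S(1−A) = 4πR²·σT_eq⁴, so T_eq⁴ = S(1−A)/(4σ).
T_eq = [5000 × 0.40 / (4 × 5.67×10⁻⁸)]^(1/4) = (8.82×10⁹)^(1/4) = 306 K.

T_eq ≈ 306 K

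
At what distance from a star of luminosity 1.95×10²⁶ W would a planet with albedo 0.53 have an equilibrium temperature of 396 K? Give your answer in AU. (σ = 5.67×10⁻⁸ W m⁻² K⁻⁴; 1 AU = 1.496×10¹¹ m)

d ≈ 0.242 AU

From T_eq⁴ = L(1−A)/(16πσd²): d = √[L(1−A)/(16πσT_eq⁴)].
d = √[1.95×10²⁶ × 0.47 / (16π × 5.67×10⁻⁸ × (396)⁴)] = 3.62×10¹⁰ m = 0.242 AU.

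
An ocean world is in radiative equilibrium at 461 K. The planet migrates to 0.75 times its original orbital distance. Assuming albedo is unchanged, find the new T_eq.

T_eq ∝ L^(1/4) · d^(−1/2).
T′ = 461 / 0.75^(1/2) = 532 K.

T_eq ≈ 532 K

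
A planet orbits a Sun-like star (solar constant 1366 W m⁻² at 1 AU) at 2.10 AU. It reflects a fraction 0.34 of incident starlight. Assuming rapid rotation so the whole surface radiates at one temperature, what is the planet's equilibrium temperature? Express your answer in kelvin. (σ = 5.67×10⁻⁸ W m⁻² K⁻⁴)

Flux at 2.10 AU: S = 1366/2.10² = 310 W m⁻².
Energy balance: absorbed = emitted ⇒ πR²·S(1−A) = 4πR²·σT_eq⁴, so T_eq⁴ = S(1−A)/(4σ).
T_eq = [310 × 0.66 / (4 × 5.67×10⁻⁸)]^(1/4) = (9.01×10⁸)^(1/4) = 173 K.

T_eq ≈ 173 K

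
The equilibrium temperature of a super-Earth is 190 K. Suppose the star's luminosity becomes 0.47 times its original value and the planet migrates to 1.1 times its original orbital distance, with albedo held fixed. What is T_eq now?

T_eq ∝ L^(1/4) · d^(−1/2).
T′ = 190 × 0.47^(1/4) / 1.1^(1/2) = 150 K.

T_eq ≈ 150 K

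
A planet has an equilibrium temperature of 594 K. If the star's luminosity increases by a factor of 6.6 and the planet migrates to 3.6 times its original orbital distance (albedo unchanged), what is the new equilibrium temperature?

T_eq ∝ L^(1/4) · d^(−1/2).
T′ = 594 × 6.6^(1/4) / 3.6^(1/2) = 502 K.

T_eq ≈ 502 K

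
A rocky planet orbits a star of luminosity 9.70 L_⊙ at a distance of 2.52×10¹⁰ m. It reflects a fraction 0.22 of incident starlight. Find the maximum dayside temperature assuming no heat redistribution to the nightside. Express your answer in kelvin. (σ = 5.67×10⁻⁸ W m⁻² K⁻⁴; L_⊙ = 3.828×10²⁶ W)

T_ss ≈ 1590 K

L = 9.70 × 3.828×10²⁶ = 3.71×10²⁷ W.
Flux: S = L/(4πd²) = 3.71×10²⁷/(4π×(2.52×10¹⁰)²) = 4.65×10⁵ W m⁻².
With no redistribution each surface element balances locally: S(1−A) = σT⁴.
T = [4.65×10⁵ × 0.78 / 5.67×10⁻⁸]^(1/4) = (6.40×10¹²)^(1/4) = 1590 K.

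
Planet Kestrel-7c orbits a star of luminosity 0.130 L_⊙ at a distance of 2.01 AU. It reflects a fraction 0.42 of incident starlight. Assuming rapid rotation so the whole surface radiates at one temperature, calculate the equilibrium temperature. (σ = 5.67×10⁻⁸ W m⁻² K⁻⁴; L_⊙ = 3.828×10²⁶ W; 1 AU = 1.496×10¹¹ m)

d = 2.01 AU = 3.01×10¹¹ m.
L = 0.130 × 3.828×10²⁶ = 4.98×10²⁵ W.
Flux: S = L/(4πd²) = 4.98×10²⁵/(4π×(3.01×10¹¹)²) = 43.8 W m⁻².
Energy balance: absorbed = emitted ⇒ πR²·S(1−A) = 4πR²·σT_eq⁴, so T_eq⁴ = S(1−A)/(4σ).
T_eq = [43.8 × 0.58 / (4 × 5.67×10⁻⁸)]^(1/4) = (1.12×10⁸)^(1/4) = 103 K.

T_eq ≈ 103 K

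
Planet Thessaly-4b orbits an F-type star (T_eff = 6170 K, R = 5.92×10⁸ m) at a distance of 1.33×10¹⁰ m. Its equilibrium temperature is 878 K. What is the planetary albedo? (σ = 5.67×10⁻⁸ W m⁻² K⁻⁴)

A ≈ 0.17

L = 4πR_⋆²σT_⋆⁴ = 4π(5.92×10⁸)² × 5.67×10⁻⁸ × (6170)⁴ = 3.62×10²⁶ W.
S = L/(4πd²) = 1.63×10⁵ W m⁻².
From T_eq⁴ = S(1−A)/(4σ): 1−A = 4σT_eq⁴/S.
1−A = 4 × 5.67×10⁻⁸ × (878)⁴ / 1.63×10⁵ = 0.828.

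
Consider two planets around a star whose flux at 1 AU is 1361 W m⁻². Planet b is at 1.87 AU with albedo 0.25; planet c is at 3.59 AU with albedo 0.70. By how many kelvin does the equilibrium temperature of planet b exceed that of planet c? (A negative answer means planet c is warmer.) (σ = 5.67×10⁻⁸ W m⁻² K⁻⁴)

T_eq = [S₀(1−A)/(4σd²)]^(1/4), so T ∝ (1−A)^(1/4) / √d.
T₁ = [1361×0.75/(4×5.67×10⁻⁸×1.87²)]^(1/4) = 189.41 K.
T₂ = [1361×0.30/(4×5.67×10⁻⁸×3.59²)]^(1/4) = 108.71 K.

ΔT ≈ 80.7 K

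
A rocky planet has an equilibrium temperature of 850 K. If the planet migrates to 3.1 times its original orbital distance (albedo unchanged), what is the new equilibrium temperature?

T_eq ≈ 483 K

T_eq ∝ L^(1/4) · d^(−1/2).
T′ = 850 / 3.1^(1/2) = 483 K.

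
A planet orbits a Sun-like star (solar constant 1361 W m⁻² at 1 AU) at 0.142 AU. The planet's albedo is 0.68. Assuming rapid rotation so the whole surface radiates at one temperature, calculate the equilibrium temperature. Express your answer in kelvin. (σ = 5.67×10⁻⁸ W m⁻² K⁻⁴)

T_eq ≈ 556 K

Flux at 0.142 AU: S = 1361/0.142² = 6.75×10⁴ W m⁻².
Energy balance: absorbed = emitted ⇒ πR²·S(1−A) = 4πR²·σT_eq⁴, so T_eq⁴ = S(1−A)/(4σ).
T_eq = [6.75×10⁴ × 0.32 / (4 × 5.67×10⁻⁸)]^(1/4) = (9.52×10¹⁰)^(1/4) = 556 K.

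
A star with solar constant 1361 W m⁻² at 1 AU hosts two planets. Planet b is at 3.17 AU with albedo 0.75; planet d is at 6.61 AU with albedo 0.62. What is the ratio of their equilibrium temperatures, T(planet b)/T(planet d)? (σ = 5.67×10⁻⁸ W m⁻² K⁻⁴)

T_eq = [S₀(1−A)/(4σd²)]^(1/4), so T ∝ (1−A)^(1/4) / √d.
T₁ = [1361×0.25/(4×5.67×10⁻⁸×3.17²)]^(1/4) = 110.54 K.
T₂ = [1361×0.38/(4×5.67×10⁻⁸×6.61²)]^(1/4) = 85.00 K.

T₁/T₂ ≈ 1.300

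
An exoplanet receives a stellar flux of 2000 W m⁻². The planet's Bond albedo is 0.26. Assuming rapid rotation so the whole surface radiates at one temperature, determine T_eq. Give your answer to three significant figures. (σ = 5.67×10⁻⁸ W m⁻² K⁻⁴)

Energy balance: absorbed = emitted ⇒ πR²·S(1−A) = 4πR²·σT_eq⁴, so T_eq⁴ = S(1−A)/(4σ).
T_eq = [2000 × 0.74 / (4 × 5.67×10⁻⁸)]^(1/4) = (6.53×10⁹)^(1/4) = 284 K.

T_eq ≈ 284 K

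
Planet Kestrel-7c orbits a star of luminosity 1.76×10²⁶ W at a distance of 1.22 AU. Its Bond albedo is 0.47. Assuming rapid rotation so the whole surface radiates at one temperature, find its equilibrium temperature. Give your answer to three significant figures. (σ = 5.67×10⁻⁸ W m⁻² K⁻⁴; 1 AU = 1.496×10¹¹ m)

T_eq ≈ 177 K

d = 1.22 AU = 1.83×10¹¹ m.
Flux: S = L/(4πd²) = 1.76×10²⁶/(4π×(1.83×10¹¹)²) = 420 W m⁻².
Energy balance: absorbed = emitted ⇒ πR²·S(1−A) = 4πR²·σT_eq⁴, so T_eq⁴ = S(1−A)/(4σ).
T_eq = [420 × 0.53 / (4 × 5.67×10⁻⁸)]^(1/4) = (9.83×10⁸)^(1/4) = 177 K.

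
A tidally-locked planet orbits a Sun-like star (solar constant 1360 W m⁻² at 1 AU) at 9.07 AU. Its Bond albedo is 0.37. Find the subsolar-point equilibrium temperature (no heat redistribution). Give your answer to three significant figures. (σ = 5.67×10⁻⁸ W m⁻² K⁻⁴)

T_ss ≈ 116 K

Flux at 9.07 AU: S = 1360/9.07² = 16.5 W m⁻².
At the subsolar point the surface absorbs S(1−A) and emits σT⁴ per unit area — no factor of 4, since only the local patch is in balance.
T = [16.5 × 0.63 / 5.67×10⁻⁸]^(1/4) = (1.84×10⁸)^(1/4) = 116 K.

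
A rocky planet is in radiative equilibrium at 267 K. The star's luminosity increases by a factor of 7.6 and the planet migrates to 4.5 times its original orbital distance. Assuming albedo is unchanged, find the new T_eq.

T_eq ∝ L^(1/4) · d^(−1/2).
T′ = 267 × 7.6^(1/4) / 4.5^(1/2) = 209 K.

T_eq ≈ 209 K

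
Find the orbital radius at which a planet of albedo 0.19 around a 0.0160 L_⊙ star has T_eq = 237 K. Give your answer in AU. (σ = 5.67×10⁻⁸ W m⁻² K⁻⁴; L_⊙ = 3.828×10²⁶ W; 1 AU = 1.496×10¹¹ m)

L = 0.0160 × 3.828×10²⁶ = 6.12×10²⁴ W.
From T_eq⁴ = L(1−A)/(16πσd²): d = √[L(1−A)/(16πσT_eq⁴)].
d = √[6.12×10²⁴ × 0.81 / (16π × 5.67×10⁻⁸ × (237)⁴)] = 2.35×10¹⁰ m = 0.157 AU.

d ≈ 0.157 AU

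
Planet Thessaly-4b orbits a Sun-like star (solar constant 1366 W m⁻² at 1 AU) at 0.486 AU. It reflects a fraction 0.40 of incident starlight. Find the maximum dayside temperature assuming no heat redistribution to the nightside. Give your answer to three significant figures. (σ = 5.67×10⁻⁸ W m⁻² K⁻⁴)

Flux at 0.486 AU: S = 1366/0.486² = 5780 W m⁻².
With no redistribution each surface element balances locally: S(1−A) = σT⁴.
T = [5780 × 0.60 / 5.67×10⁻⁸]^(1/4) = (6.12×10¹⁰)^(1/4) = 497 K.

T_ss ≈ 497 K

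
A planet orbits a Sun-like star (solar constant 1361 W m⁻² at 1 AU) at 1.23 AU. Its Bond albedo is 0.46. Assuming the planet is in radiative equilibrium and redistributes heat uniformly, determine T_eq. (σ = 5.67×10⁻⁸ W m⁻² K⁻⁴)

Flux at 1.23 AU: S = 1361/1.23² = 900 W m⁻².
Energy balance: absorbed = emitted ⇒ πR²·S(1−A) = 4πR²·σT_eq⁴, so T_eq⁴ = S(1−A)/(4σ).
T_eq = [900 × 0.54 / (4 × 5.67×10⁻⁸)]^(1/4) = (2.14×10⁹)^(1/4) = 215 K.

T_eq ≈ 215 K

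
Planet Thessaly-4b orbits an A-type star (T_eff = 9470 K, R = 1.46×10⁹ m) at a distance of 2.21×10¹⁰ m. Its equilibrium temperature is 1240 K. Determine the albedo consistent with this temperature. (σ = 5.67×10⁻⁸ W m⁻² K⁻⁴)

L = 4πR_⋆²σT_⋆⁴ = 4π(1.46×10⁹)² × 5.67×10⁻⁸ × (9470)⁴ = 1.22×10²⁸ W.
S = L/(4πd²) = 1.99×10⁶ W m⁻².
From T_eq⁴ = S(1−A)/(4σ): 1−A = 4σT_eq⁴/S.
1−A = 4 × 5.67×10⁻⁸ × (1240)⁴ / 1.99×10⁶ = 0.269.

A ≈ 0.73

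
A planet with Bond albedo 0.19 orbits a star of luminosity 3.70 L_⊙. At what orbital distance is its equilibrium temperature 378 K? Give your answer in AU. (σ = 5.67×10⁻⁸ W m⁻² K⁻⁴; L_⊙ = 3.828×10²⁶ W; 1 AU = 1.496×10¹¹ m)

L = 3.70 × 3.828×10²⁶ = 1.42×10²⁷ W.
From T_eq⁴ = L(1−A)/(16πσd²): d = √[L(1−A)/(16πσT_eq⁴)].
d = √[1.42×10²⁷ × 0.81 / (16π × 5.67×10⁻⁸ × (378)⁴)] = 1.40×10¹¹ m = 0.939 AU.

d ≈ 0.939 AU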